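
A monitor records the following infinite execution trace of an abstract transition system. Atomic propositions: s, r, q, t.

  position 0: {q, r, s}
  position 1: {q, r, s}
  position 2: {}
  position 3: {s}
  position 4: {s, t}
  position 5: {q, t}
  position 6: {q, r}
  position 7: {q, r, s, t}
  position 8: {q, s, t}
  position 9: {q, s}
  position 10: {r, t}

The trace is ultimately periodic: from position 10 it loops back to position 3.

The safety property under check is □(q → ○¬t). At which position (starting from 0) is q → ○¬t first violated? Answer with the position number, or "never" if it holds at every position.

6

Check q → ○¬t at each position in order: 0 ✓, 1 ✓, 2 ✓, 3 ✓, 4 ✓, 5 ✓.
At position 6 the labels are {q, r} and the next position 7 has {q, r, s, t}, so q → ○¬t is false there. This is the first violation.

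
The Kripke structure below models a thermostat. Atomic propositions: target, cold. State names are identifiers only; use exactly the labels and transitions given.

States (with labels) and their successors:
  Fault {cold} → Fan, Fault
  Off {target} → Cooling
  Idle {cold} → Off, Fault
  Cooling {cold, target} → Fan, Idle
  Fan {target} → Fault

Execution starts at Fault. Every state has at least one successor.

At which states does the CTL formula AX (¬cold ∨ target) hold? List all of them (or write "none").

{Off}

States satisfying ¬cold ∨ target: {Off, Cooling, Fan}.
States satisfying AX (¬cold ∨ target): {Off}.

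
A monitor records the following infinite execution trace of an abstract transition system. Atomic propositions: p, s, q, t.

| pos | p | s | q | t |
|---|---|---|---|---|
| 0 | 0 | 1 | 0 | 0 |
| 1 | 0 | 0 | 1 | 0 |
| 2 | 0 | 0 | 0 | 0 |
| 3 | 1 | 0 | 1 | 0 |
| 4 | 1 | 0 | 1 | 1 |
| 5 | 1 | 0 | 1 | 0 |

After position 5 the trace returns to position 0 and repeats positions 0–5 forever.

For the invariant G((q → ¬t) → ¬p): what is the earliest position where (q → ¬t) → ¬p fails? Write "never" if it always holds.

Check (q → ¬t) → ¬p at each position in order: 0 ✓, 1 ✓, 2 ✓.
At position 3 the labels are {p, q}, so (q → ¬t) → ¬p is false there. This is the first violation.

3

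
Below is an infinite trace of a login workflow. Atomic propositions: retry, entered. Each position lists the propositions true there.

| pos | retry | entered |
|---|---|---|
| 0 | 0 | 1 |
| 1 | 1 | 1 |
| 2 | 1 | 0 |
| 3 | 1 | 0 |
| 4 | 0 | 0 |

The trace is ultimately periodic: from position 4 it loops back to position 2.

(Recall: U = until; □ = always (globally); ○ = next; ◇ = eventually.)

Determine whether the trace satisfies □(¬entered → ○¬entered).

Holds

¬entered → ○¬entered holds at every position 0..4, and those are all positions ever visited, so □(¬entered → ○¬entered) holds.
Positions where ¬entered holds: 2, 3, 4.
Check ○¬entered at each: 2→ok, 3→ok, 4→ok.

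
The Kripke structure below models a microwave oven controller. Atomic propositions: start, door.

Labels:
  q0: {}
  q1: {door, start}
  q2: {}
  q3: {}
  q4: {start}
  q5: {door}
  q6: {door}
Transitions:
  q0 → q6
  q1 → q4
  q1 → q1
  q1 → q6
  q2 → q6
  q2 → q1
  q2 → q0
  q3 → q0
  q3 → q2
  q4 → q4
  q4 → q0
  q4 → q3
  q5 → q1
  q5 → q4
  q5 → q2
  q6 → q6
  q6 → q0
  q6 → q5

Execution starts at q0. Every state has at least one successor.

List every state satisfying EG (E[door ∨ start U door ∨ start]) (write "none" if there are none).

States satisfying E[door ∨ start U door ∨ start]: {q1, q4, q5, q6}.
States satisfying EG (E[door ∨ start U door ∨ start]): {q1, q4, q5, q6}.

{q1, q4, q5, q6}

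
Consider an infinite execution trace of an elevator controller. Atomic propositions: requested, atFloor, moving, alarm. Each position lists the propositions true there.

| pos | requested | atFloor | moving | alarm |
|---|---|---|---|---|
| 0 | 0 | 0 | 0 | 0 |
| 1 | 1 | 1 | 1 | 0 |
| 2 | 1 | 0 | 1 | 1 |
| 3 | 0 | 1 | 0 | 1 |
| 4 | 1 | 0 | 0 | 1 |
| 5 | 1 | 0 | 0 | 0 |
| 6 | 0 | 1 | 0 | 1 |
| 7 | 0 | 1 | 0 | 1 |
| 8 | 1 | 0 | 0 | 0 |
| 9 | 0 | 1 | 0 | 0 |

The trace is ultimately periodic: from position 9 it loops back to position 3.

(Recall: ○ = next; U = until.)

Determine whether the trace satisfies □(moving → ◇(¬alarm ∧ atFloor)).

Holds

moving → ◇(¬alarm ∧ atFloor) holds at every position 0..9, and those are all positions ever visited, so □(moving → ◇(¬alarm ∧ atFloor)) holds.
Positions where moving holds: 1, 2.
Check ◇(¬alarm ∧ atFloor) at each: 1→ok, 2→ok.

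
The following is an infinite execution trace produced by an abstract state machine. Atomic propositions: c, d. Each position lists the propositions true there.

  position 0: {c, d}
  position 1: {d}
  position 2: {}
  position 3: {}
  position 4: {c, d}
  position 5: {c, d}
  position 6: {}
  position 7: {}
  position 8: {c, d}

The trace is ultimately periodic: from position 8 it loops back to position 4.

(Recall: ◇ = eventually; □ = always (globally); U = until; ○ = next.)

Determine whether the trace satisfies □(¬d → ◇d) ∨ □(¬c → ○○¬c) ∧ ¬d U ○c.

¬d → ◇d holds at every position 0..8, and those are all positions ever visited, so □(¬d → ◇d) holds.
Positions where ¬d holds: 2, 3, 6, 7.
Check ◇d at each: 2→ok, 3→ok, 6→ok, 7→ok.
At position 0: □(¬d → ◇d) is true; □(¬c → ○○¬c) ∧ ¬d U ○c is false; so □(¬d → ◇d) ∨ □(¬c → ○○¬c) ∧ ¬d U ○c is true.

Satisfied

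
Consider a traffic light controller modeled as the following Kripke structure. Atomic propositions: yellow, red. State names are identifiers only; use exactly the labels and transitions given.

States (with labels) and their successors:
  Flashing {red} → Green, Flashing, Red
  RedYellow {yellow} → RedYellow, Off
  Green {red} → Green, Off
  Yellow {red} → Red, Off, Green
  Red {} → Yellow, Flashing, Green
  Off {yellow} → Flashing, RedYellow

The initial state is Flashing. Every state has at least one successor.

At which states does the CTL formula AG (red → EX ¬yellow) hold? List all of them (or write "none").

States satisfying red → EX ¬yellow: {Flashing, RedYellow, Green, Yellow, Red, Off}.
States satisfying AG (red → EX ¬yellow): {Flashing, RedYellow, Green, Yellow, Red, Off}.

{Flashing, RedYellow, Green, Yellow, Red, Off}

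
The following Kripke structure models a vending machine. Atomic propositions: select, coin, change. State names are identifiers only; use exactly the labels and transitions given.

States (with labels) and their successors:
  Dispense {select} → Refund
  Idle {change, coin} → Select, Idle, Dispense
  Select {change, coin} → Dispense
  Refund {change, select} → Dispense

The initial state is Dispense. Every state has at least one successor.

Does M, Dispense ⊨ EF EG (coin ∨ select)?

Satisfied

States satisfying EG (coin ∨ select): {Dispense, Idle, Select, Refund}.
States satisfying EF EG (coin ∨ select): {Dispense, Idle, Select, Refund}.
Some path from Dispense reaches a state where EG (coin ∨ select) holds.
Dispense ∈ Sat(EF EG (coin ∨ select)).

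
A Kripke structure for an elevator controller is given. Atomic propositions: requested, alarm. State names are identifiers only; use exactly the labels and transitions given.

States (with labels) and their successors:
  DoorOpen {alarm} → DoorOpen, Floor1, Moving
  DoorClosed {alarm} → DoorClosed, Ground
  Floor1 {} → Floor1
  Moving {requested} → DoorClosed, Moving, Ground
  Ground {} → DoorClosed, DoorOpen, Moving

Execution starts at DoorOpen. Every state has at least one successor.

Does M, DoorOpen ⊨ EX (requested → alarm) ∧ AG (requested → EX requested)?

Holds

States satisfying requested → alarm: {DoorOpen, DoorClosed, Floor1, Ground}.
States satisfying EX (requested → alarm): {DoorOpen, DoorClosed, Floor1, Moving, Ground}.
States satisfying requested → EX requested: {DoorOpen, DoorClosed, Floor1, Moving, Ground}.
States satisfying AG (requested → EX requested): {DoorOpen, DoorClosed, Floor1, Moving, Ground}.
States satisfying EX (requested → alarm) ∧ AG (requested → EX requested): {DoorOpen, DoorClosed, Floor1, Moving, Ground}.
DoorOpen ∈ Sat(EX (requested → alarm) ∧ AG (requested → EX requested)).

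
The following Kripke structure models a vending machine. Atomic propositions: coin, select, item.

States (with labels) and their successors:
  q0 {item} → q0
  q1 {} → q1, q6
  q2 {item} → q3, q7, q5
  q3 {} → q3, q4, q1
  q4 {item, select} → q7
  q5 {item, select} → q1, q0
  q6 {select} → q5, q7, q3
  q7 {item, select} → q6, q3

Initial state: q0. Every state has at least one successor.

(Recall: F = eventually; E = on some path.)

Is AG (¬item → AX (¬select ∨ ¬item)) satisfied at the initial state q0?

States satisfying ¬item → AX (¬select ∨ ¬item): {q0, q1, q2, q4, q5, q7}.
States satisfying AG (¬item → AX (¬select ∨ ¬item)): {q0}.
Every state reachable from q0 satisfies ¬item → AX (¬select ∨ ¬item).
q0 ∈ Sat(AG (¬item → AX (¬select ∨ ¬item))).

Holds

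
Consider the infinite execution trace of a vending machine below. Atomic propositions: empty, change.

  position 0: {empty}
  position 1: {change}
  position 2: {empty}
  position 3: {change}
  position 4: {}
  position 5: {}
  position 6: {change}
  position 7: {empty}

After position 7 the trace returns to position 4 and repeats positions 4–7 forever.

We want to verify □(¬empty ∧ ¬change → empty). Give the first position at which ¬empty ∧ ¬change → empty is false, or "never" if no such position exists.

4

Check ¬empty ∧ ¬change → empty at each position in order: 0 ✓, 1 ✓, 2 ✓, 3 ✓.
At position 4 the labels are {}, so ¬empty ∧ ¬change → empty is false there. This is the first violation.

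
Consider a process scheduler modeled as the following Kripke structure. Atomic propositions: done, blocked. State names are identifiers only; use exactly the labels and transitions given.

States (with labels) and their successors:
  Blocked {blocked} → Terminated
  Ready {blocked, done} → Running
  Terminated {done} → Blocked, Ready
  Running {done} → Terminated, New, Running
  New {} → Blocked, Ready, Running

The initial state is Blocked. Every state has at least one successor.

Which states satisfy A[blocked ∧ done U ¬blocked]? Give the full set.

States satisfying blocked ∧ done: {Ready}.
States satisfying ¬blocked: {Terminated, Running, New}.
States satisfying A[blocked ∧ done U ¬blocked]: {Ready, Terminated, Running, New}.

{Ready, Terminated, Running, New}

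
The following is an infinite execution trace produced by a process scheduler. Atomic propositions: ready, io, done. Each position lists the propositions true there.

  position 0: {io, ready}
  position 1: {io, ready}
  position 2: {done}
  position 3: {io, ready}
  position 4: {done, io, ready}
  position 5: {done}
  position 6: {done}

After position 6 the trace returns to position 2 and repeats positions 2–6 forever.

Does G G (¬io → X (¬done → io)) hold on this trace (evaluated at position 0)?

Holds

G (¬io → X (¬done → io)) holds at every position 0..6, and those are all positions ever visited, so G G (¬io → X (¬done → io)) holds.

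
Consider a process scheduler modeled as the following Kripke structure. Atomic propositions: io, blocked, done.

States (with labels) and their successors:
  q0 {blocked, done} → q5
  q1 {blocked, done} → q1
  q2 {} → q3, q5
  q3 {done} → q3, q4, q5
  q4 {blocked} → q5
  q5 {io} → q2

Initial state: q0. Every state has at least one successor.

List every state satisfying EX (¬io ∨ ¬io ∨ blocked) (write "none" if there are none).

States satisfying ¬io ∨ ¬io ∨ blocked: {q0, q1, q2, q3, q4}.
States satisfying EX (¬io ∨ ¬io ∨ blocked): {q1, q2, q3, q5}.

{q1, q2, q3, q5}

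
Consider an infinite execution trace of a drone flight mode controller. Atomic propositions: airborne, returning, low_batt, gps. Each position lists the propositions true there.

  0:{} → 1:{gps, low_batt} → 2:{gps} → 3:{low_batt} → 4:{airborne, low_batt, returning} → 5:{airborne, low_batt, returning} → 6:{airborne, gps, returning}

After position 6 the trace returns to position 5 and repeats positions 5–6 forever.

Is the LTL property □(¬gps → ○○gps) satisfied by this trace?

Does not hold

¬gps → ○○gps must hold at every position from 0 onward. It fails at position 3, so □(¬gps → ○○gps) is false.
Positions where ¬gps holds: 0, 3, 4, 5.
Check ○○gps at each: 0→ok, 3→fails, 4→ok, 5→fails.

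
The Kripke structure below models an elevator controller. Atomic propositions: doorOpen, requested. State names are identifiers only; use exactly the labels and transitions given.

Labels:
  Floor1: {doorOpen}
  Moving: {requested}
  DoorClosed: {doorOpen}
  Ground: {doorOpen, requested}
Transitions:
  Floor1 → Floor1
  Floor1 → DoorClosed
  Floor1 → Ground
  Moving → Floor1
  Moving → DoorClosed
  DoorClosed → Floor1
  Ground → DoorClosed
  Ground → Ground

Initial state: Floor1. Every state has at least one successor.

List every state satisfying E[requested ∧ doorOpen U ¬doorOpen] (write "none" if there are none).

States satisfying requested ∧ doorOpen: {Ground}.
States satisfying ¬doorOpen: {Moving}.
States satisfying E[requested ∧ doorOpen U ¬doorOpen]: {Moving}.

{Moving}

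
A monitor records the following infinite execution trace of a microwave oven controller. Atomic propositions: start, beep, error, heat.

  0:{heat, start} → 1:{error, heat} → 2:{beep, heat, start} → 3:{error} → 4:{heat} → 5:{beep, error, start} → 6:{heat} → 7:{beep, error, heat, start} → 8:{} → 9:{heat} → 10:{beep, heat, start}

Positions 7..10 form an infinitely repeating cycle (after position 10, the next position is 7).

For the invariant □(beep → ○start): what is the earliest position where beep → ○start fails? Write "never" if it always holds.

Check beep → ○start at each position in order: 0 ✓, 1 ✓.
At position 2 the labels are {beep, heat, start} and the next position 3 has {error}, so beep → ○start is false there. This is the first violation.

2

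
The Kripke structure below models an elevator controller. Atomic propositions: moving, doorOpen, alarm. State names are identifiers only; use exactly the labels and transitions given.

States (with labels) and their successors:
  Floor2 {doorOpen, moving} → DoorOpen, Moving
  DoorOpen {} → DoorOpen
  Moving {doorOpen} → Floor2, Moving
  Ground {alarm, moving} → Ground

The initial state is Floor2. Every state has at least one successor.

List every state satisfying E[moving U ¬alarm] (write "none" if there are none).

States satisfying moving: {Floor2, Ground}.
States satisfying ¬alarm: {Floor2, DoorOpen, Moving}.
States satisfying E[moving U ¬alarm]: {Floor2, DoorOpen, Moving}.

{Floor2, DoorOpen, Moving}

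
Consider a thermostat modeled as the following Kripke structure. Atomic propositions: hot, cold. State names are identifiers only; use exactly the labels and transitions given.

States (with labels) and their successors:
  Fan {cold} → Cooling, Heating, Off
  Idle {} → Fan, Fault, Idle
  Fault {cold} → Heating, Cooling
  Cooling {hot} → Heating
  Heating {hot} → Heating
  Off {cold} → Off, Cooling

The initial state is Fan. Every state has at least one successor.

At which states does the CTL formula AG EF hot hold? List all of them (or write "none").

{Fan, Idle, Fault, Cooling, Heating, Off}

States satisfying EF hot: {Fan, Idle, Fault, Cooling, Heating, Off}.
States satisfying AG EF hot: {Fan, Idle, Fault, Cooling, Heating, Off}.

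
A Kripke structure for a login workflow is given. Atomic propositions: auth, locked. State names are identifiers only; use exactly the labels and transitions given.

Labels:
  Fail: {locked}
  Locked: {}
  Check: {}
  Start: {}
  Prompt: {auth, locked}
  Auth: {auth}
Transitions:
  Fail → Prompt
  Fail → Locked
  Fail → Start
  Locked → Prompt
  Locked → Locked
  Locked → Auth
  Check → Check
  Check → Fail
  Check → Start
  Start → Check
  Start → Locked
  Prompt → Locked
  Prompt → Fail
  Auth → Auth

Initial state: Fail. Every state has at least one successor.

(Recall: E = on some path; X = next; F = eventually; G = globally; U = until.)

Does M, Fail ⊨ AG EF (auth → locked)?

States satisfying EF (auth → locked): {Fail, Locked, Check, Start, Prompt}.
States satisfying AG EF (auth → locked): ∅.
Auth is reachable from Fail and violates EF (auth → locked), so AG fails at Fail.
Fail ∉ Sat(AG EF (auth → locked)).

Does not hold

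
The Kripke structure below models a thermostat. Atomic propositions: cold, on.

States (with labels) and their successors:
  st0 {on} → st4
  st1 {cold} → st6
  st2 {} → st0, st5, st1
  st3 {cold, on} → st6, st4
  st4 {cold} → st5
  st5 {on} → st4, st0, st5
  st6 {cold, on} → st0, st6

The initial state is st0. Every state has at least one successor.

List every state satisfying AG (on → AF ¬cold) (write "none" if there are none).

States satisfying on → AF ¬cold: {st0, st1, st2, st4, st5}.
States satisfying AG (on → AF ¬cold): {st0, st4, st5}.

{st0, st4, st5}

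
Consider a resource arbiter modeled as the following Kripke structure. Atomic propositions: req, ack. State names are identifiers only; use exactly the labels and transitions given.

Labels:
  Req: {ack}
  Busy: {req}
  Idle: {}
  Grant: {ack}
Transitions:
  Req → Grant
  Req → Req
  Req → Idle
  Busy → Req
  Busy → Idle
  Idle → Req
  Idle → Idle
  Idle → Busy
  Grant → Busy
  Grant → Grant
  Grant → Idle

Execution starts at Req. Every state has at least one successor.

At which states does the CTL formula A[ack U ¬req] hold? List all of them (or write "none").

States satisfying ack: {Req, Grant}.
States satisfying ¬req: {Req, Idle, Grant}.
States satisfying A[ack U ¬req]: {Req, Idle, Grant}.

{Req, Idle, Grant}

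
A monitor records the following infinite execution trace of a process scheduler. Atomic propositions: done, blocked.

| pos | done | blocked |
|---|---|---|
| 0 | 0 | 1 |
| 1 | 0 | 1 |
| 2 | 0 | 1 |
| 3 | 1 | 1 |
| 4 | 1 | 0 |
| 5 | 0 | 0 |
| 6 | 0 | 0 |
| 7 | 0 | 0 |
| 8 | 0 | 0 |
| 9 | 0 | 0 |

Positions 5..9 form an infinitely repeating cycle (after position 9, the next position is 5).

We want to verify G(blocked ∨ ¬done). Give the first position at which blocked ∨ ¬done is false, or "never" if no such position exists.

4

Check blocked ∨ ¬done at each position in order: 0 ✓, 1 ✓, 2 ✓, 3 ✓.
At position 4 the labels are {done}, so blocked ∨ ¬done is false there. This is the first violation.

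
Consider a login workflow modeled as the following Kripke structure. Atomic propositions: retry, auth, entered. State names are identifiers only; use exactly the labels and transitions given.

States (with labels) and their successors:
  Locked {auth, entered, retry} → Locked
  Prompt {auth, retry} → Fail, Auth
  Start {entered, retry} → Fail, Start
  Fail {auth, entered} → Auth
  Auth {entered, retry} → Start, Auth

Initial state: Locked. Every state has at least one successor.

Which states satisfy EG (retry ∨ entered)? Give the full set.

{Locked, Prompt, Start, Fail, Auth}

States satisfying retry ∨ entered: {Locked, Prompt, Start, Fail, Auth}.
States satisfying EG (retry ∨ entered): {Locked, Prompt, Start, Fail, Auth}.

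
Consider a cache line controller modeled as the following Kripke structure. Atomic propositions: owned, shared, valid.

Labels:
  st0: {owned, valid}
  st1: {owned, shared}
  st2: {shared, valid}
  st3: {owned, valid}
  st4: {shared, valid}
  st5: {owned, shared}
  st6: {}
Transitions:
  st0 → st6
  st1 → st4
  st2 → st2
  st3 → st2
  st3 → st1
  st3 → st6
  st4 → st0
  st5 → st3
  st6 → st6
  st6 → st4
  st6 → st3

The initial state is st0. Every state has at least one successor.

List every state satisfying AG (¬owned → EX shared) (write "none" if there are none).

States satisfying ¬owned → EX shared: {st0, st1, st2, st3, st5, st6}.
States satisfying AG (¬owned → EX shared): {st2}.

{st2}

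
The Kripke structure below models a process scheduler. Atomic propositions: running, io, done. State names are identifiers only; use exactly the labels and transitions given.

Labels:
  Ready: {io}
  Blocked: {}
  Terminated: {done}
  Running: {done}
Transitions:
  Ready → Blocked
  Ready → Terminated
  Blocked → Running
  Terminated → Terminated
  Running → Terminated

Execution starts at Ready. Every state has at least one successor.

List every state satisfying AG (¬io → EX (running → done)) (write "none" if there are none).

States satisfying ¬io → EX (running → done): {Ready, Blocked, Terminated, Running}.
States satisfying AG (¬io → EX (running → done)): {Ready, Blocked, Terminated, Running}.

{Ready, Blocked, Terminated, Running}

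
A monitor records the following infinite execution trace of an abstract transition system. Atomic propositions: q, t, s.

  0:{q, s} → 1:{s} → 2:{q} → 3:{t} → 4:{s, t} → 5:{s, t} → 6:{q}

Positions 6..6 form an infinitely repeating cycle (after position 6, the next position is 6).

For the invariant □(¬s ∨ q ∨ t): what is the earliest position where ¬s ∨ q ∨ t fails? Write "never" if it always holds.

Check ¬s ∨ q ∨ t at each position in order: 0 ✓.
At position 1 the labels are {s}, so ¬s ∨ q ∨ t is false there. This is the first violation.

1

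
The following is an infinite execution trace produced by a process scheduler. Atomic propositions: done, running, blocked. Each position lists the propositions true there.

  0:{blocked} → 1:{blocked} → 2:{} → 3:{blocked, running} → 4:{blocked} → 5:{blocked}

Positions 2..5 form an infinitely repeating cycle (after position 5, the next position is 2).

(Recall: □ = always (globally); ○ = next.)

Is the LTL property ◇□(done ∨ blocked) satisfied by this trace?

Does not hold

□(done ∨ blocked) is false at every position 0..5, so it never becomes true and ◇□(done ∨ blocked) fails.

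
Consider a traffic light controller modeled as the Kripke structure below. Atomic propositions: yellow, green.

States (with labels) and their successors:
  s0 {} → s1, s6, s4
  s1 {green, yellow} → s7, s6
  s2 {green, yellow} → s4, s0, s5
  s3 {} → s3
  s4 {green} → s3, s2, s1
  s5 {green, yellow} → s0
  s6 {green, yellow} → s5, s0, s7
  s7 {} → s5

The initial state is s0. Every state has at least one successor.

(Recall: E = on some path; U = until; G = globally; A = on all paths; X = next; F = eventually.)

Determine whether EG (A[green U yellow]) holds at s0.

Violated

States satisfying A[green U yellow]: {s1, s2, s5, s6}.
States satisfying EG (A[green U yellow]): ∅.
No suitable path/successor from s0 witnesses the formula.
s0 ∉ Sat(EG (A[green U yellow])).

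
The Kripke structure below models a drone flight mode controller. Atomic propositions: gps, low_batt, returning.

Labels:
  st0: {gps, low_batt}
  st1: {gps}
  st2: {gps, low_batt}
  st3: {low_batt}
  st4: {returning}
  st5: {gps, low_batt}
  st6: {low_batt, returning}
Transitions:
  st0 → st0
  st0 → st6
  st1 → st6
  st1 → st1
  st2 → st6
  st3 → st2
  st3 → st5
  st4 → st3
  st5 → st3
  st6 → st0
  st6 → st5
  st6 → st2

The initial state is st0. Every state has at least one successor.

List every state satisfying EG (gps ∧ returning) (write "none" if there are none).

none

States satisfying gps ∧ returning: ∅.
States satisfying EG (gps ∧ returning): ∅.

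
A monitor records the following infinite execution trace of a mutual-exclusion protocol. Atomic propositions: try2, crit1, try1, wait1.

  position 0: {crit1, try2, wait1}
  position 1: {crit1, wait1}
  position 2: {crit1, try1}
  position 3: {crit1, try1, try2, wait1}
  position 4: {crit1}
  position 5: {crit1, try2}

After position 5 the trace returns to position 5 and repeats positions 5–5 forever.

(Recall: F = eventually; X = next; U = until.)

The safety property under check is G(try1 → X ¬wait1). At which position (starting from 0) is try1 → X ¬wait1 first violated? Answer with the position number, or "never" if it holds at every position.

Check try1 → X ¬wait1 at each position in order: 0 ✓, 1 ✓.
At position 2 the labels are {crit1, try1} and the next position 3 has {crit1, try1, try2, wait1}, so try1 → X ¬wait1 is false there. This is the first violation.

2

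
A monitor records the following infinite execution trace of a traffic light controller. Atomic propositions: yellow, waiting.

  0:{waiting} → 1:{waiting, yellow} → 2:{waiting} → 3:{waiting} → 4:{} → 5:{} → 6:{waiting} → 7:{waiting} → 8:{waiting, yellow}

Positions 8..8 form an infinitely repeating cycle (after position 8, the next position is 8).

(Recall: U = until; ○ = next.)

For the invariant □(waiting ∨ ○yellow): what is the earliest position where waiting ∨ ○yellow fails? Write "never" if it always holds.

Check waiting ∨ ○yellow at each position in order: 0 ✓, 1 ✓, 2 ✓, 3 ✓.
At position 4 the labels are {} and the next position 5 has {}, so waiting ∨ ○yellow is false there. This is the first violation.

4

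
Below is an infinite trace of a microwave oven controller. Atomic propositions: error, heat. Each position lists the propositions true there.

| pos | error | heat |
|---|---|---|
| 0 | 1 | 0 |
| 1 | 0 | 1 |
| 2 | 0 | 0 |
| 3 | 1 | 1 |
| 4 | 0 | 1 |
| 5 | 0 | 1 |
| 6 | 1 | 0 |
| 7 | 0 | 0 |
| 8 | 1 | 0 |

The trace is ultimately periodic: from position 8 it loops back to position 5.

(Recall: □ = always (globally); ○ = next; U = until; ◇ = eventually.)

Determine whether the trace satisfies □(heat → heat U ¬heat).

heat → heat U ¬heat holds at every position 0..8, and those are all positions ever visited, so □(heat → heat U ¬heat) holds.
Positions where heat holds: 1, 3, 4, 5.
Check heat U ¬heat at each: 1→ok, 3→ok, 4→ok, 5→ok.

Satisfied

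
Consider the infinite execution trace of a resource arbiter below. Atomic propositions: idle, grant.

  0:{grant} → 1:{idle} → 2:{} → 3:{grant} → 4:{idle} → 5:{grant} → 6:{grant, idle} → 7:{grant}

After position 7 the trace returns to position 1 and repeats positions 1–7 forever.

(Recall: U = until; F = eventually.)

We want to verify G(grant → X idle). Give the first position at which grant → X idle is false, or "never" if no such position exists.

Check grant → X idle at each position in order: 0 ✓, 1 ✓, 2 ✓, 3 ✓, 4 ✓, 5 ✓.
At position 6 the labels are {grant, idle} and the next position 7 has {grant}, so grant → X idle is false there. This is the first violation.

6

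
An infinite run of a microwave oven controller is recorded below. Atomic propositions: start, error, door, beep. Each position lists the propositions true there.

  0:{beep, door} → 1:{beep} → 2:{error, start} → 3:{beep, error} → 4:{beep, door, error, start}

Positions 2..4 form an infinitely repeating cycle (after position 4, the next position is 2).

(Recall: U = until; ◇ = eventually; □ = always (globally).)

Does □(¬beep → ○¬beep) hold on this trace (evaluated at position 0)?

Violated

¬beep → ○¬beep must hold at every position from 0 onward. It fails at position 2, so □(¬beep → ○¬beep) is false.
Positions where ¬beep holds: 2.
Check ○¬beep at each: 2→fails.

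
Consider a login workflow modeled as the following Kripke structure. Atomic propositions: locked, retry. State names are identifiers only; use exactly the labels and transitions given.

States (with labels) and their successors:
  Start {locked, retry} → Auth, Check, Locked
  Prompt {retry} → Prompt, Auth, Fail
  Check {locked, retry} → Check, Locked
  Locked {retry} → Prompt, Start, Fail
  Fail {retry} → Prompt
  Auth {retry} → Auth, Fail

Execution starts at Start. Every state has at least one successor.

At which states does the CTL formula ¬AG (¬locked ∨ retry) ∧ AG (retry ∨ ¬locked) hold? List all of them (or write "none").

States satisfying ¬locked ∨ retry: {Start, Prompt, Check, Locked, Fail, Auth}.
States satisfying AG (¬locked ∨ retry): {Start, Prompt, Check, Locked, Fail, Auth}.
States satisfying ¬AG (¬locked ∨ retry): ∅.
States satisfying retry ∨ ¬locked: {Start, Prompt, Check, Locked, Fail, Auth}.
States satisfying AG (retry ∨ ¬locked): {Start, Prompt, Check, Locked, Fail, Auth}.
States satisfying ¬AG (¬locked ∨ retry) ∧ AG (retry ∨ ¬locked): ∅.

none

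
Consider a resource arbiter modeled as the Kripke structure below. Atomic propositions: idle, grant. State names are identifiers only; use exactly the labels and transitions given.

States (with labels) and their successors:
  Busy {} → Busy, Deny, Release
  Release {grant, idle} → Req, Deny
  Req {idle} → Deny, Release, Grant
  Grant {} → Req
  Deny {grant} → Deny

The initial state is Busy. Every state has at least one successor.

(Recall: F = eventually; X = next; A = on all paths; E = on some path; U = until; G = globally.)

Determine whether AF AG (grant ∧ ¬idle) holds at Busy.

Violated

States satisfying AG (grant ∧ ¬idle): {Deny}.
States satisfying AF AG (grant ∧ ¬idle): {Deny}.
There is a path from Busy along which AG (grant ∧ ¬idle) never holds.
Busy ∉ Sat(AF AG (grant ∧ ¬idle)).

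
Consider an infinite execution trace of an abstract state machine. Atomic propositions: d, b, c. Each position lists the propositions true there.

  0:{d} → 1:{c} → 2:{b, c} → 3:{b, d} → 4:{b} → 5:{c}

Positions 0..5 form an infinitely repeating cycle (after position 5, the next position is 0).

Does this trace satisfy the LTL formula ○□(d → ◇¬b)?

Yes

The position after 0 is 1; □(d → ◇¬b) is true there.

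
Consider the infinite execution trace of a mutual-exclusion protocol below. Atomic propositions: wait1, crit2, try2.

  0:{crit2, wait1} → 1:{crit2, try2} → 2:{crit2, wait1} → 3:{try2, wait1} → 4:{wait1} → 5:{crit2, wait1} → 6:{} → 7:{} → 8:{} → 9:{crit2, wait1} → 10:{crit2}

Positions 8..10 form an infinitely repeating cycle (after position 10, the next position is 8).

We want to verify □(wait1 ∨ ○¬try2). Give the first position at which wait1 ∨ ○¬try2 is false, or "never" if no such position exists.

never

wait1 ∨ ○¬try2 holds at every position 0..10, and those are all the positions the trace ever visits, so the invariant □(wait1 ∨ ○¬try2) is never violated.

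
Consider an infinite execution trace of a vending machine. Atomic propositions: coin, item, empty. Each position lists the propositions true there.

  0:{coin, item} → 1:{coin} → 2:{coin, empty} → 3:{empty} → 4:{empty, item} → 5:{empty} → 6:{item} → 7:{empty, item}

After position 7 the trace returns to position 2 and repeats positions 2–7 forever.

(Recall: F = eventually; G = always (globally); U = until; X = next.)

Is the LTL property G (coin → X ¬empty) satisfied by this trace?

Violated

coin → X ¬empty must hold at every position from 0 onward. It fails at position 1, so G (coin → X ¬empty) is false.
Positions where coin holds: 0, 1, 2.
Check X ¬empty at each: 0→ok, 1→fails, 2→fails.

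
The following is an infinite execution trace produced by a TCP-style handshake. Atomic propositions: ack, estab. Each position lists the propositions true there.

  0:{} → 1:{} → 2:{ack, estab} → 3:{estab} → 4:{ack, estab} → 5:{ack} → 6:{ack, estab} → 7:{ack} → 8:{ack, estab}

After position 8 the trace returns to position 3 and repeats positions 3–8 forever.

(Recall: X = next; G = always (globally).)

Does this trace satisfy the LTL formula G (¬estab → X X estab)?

¬estab → X X estab must hold at every position from 0 onward. It fails at position 5, so G (¬estab → X X estab) is false.
Positions where ¬estab holds: 0, 1, 5, 7.
Check X X estab at each: 0→ok, 1→ok, 5→fails, 7→ok.

Does not hold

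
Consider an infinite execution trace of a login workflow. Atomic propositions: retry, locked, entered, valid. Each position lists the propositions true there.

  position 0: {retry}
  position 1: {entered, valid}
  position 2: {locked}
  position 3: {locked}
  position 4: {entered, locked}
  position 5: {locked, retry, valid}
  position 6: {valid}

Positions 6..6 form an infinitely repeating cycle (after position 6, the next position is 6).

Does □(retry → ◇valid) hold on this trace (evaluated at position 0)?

retry → ◇valid holds at every position 0..6, and those are all positions ever visited, so □(retry → ◇valid) holds.
Positions where retry holds: 0, 5.
Check ◇valid at each: 0→ok, 5→ok.

Satisfied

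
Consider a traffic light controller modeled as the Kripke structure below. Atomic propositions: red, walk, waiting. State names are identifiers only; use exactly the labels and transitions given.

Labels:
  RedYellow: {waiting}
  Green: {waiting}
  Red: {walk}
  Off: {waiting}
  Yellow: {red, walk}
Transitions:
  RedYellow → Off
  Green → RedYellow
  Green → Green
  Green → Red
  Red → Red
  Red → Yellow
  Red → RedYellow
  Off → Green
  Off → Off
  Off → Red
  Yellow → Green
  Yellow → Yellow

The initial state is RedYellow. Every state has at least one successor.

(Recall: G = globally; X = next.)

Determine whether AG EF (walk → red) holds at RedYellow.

States satisfying EF (walk → red): {RedYellow, Green, Red, Off, Yellow}.
States satisfying AG EF (walk → red): {RedYellow, Green, Red, Off, Yellow}.
Every state reachable from RedYellow satisfies EF (walk → red).
RedYellow ∈ Sat(AG EF (walk → red)).

Yes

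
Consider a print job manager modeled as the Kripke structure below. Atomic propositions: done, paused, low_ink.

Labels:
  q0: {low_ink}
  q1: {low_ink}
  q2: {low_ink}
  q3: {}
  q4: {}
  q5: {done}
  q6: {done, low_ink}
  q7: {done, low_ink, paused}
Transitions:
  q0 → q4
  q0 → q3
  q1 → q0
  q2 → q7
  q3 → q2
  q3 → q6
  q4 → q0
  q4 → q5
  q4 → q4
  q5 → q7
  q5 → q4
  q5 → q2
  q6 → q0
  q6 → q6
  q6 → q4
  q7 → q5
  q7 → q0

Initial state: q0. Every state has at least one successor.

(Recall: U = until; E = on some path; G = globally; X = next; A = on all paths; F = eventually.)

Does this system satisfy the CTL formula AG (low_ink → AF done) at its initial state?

No

States satisfying low_ink → AF done: {q2, q3, q4, q5, q6, q7}.
States satisfying AG (low_ink → AF done): ∅.
q0 is reachable from q0 and violates low_ink → AF done, so AG fails at q0.
q0 ∉ Sat(AG (low_ink → AF done)).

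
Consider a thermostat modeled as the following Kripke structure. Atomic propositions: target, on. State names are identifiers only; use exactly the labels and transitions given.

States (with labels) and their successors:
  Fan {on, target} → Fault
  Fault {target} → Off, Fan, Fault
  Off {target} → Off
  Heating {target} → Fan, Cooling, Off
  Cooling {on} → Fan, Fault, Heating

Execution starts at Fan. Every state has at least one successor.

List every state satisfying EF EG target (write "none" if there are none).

{Fan, Fault, Off, Heating, Cooling}

States satisfying EG target: {Fan, Fault, Off, Heating}.
States satisfying EF EG target: {Fan, Fault, Off, Heating, Cooling}.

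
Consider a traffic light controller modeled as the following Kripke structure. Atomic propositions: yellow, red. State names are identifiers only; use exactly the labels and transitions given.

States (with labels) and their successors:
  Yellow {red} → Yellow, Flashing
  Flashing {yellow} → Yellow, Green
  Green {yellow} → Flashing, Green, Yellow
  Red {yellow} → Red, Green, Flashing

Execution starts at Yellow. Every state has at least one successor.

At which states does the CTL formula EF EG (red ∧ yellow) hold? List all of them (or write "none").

none

States satisfying EG (red ∧ yellow): ∅.
States satisfying EF EG (red ∧ yellow): ∅.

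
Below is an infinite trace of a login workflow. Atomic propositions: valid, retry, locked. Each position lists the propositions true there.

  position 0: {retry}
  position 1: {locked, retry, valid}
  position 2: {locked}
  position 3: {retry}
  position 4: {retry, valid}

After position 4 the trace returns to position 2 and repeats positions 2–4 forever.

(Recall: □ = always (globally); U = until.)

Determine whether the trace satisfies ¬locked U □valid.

No

Walking from position 0: at position 1, □valid has not yet held and ¬locked fails, so ¬locked U □valid is false.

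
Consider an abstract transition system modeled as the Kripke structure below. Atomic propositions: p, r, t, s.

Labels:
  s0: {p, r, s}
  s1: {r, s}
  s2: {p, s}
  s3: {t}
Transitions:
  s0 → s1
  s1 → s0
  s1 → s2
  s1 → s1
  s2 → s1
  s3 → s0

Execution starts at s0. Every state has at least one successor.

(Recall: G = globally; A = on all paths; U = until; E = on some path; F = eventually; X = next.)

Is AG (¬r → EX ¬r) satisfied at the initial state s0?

States satisfying ¬r → EX ¬r: {s0, s1}.
States satisfying AG (¬r → EX ¬r): ∅.
s2 is reachable from s0 and violates ¬r → EX ¬r, so AG fails at s0.
s0 ∉ Sat(AG (¬r → EX ¬r)).

No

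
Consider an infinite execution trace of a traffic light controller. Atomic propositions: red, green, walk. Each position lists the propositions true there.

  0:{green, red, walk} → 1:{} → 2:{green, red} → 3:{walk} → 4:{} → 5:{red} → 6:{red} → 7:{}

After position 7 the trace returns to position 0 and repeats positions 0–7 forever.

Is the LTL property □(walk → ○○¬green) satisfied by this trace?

Violated

walk → ○○¬green must hold at every position from 0 onward. It fails at position 0, so □(walk → ○○¬green) is false.
Positions where walk holds: 0, 3.
Check ○○¬green at each: 0→fails, 3→ok.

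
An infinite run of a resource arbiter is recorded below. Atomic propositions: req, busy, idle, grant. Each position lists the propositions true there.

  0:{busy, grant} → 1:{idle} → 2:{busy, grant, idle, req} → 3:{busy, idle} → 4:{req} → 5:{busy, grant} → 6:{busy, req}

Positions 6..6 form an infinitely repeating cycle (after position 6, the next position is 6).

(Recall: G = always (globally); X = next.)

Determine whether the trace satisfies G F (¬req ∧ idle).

Violated

F (¬req ∧ idle) must hold at every position from 0 onward. It fails at position 4, so G F (¬req ∧ idle) is false.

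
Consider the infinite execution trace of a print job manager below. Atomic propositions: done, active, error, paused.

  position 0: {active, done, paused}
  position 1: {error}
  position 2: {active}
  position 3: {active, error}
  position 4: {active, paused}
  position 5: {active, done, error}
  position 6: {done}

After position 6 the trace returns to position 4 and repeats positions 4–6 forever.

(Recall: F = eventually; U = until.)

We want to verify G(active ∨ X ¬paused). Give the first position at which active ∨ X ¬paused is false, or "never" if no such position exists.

Check active ∨ X ¬paused at each position in order: 0 ✓, 1 ✓, 2 ✓, 3 ✓, 4 ✓, 5 ✓.
At position 6 the labels are {done} and the next position 4 has {active, paused}, so active ∨ X ¬paused is false there. This is the first violation.

6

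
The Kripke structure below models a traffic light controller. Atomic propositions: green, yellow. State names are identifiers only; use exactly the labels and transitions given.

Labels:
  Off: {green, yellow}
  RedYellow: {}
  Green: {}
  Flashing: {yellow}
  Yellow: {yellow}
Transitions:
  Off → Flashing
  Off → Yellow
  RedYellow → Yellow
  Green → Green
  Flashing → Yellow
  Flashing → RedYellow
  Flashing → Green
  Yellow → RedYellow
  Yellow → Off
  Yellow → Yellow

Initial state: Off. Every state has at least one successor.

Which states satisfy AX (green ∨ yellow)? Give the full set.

{Off, RedYellow}

States satisfying green ∨ yellow: {Off, Flashing, Yellow}.
States satisfying AX (green ∨ yellow): {Off, RedYellow}.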